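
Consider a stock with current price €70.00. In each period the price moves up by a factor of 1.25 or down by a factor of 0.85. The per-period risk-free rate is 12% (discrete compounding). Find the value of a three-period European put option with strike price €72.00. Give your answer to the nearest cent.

Risk-neutral probability p = (1 + 0.12 − 0.85)/(1.25 − 0.85) = 0.2700/0.4000 = 0.6750
Terminal stock prices: S_uuu = 136.7, S_uud = 92.97, S_udd = 63.22, S_ddd = 42.99
Terminal payoffs (K − S): max(-64.72, 0) = 0, max(-20.97, 0) = 0, max(8.781, 0) = 8.781, max(29.01, 0) = 29.01
Node uu (S = 109.4): V_uu = 1/1.12·[0.6750·0.0000 + 0.3250·0.0000] = 0.0000
Node ud (S = 74.38): V_ud = 1/1.12·[0.6750·0.0000 + 0.3250·8.7813] = 2.5481
Node dd (S = 50.57): V_dd = 1/1.12·[0.6750·8.7813 + 0.3250·29.0113] = 13.7107
Node u (S = 87.5): V_u = 1/1.12·[0.6750·0.0000 + 0.3250·2.5481] = 0.7394
Node d (S = 59.5): V_d = 1/1.12·[0.6750·2.5481 + 0.3250·13.7107] = 5.5143
Node 0 (S = 70): V_0 = 1/1.12·[0.6750·0.7394 + 0.3250·5.5143] = 2.0457

€2.05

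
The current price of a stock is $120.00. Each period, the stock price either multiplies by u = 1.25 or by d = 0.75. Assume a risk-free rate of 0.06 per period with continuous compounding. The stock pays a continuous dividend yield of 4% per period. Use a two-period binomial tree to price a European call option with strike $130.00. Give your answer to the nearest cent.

$14.89

Per-period risk-free factor R = e^0.06 = 1.0618; dividend-adjusted growth = e^(0.06−0.04) = 1.0202.
Risk-neutral probability p = (1.0202 − 0.75)/(1.25 − 0.75) = 0.2702/0.5000 = 0.5404
Terminal stock prices: S_uu = 187.5, S_ud = 112.5, S_dd = 67.5
Terminal payoffs (S − K): max(57.5, 0) = 57.5, max(-17.5, 0) = 0, max(-62.5, 0) = 0
Node u (S = 150): V_u = e^(−0.06)·[0.5404·57.5000 + 0.4596·0.0000] = 29.2636
Node d (S = 90): V_d = e^(−0.06)·[0.5404·0.0000 + 0.4596·0.0000] = 0.0000
Node 0 (S = 120): V_0 = e^(−0.06)·[0.5404·29.2636 + 0.4596·0.0000] = 14.8932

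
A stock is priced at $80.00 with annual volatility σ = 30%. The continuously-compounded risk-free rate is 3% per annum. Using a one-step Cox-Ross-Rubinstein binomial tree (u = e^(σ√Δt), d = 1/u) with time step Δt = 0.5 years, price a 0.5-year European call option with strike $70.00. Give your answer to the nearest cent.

$13.74

CRR parameters: u = e^(σ√Δt) = e^(0.3·√0.5) = 1.2363, d = 1/u = 0.8089
Per-period rate: rΔt = 0.03·0.5 = 0.015, so R = e^0.015 = 1.0151
Risk-neutral probability p = (e^0.015 − 0.8089)/(1.2363 − 0.8089) = 0.2063/0.4275 = 0.4825
Terminal stock prices: S_u = 98.9, S_d = 64.71
Terminal payoffs (S − K): max(28.9, 0) = 28.9, max(-5.291, 0) = 0
Node 0 (S = 80): V_0 = e^(−0.015)·[0.4825·28.9049 + 0.5175·0.0000] = 13.7396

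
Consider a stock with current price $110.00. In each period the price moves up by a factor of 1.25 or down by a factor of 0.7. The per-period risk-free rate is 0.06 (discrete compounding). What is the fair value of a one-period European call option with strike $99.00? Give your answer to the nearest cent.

Risk-neutral probability p = (1 + 0.06 − 0.7)/(1.25 − 0.7) = 0.3600/0.5500 = 0.6545
Terminal stock prices: S_u = 137.5, S_d = 77
Terminal payoffs (S − K): max(38.5, 0) = 38.5, max(-22, 0) = 0
Node 0 (S = 110): V_0 = 1/1.06·[0.6545·38.5000 + 0.3455·0.0000] = 23.7736

$23.77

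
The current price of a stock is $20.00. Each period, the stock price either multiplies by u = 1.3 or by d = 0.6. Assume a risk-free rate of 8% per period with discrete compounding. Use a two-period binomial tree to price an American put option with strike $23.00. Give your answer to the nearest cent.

$4.57

Risk-neutral probability p = (1 + 0.08 − 0.6)/(1.3 − 0.6) = 0.4800/0.7000 = 0.6857
Terminal stock prices: S_uu = 33.8, S_ud = 15.6, S_dd = 7.2
Terminal payoffs (K − S): max(-10.8, 0) = 0, max(7.4, 0) = 7.4, max(15.8, 0) = 15.8
Node u (S = 26): continuation = 1/1.08·[0.6857·0.0000 + 0.3143·7.4000] = 2.1534; exercise value = 0.0000 ≤ continuation, so V_u = 2.1534
Node d (S = 12): continuation = 1/1.08·[0.6857·7.4000 + 0.3143·15.8000] = 9.2963; exercise value = 11.0000 > continuation, so V_d = 11.0000 (exercise)
Node 0 (S = 20): continuation = 1/1.08·[0.6857·2.1534 + 0.3143·11.0000] = 4.5683; exercise value = 3.0000 ≤ continuation, so V_0 = 4.5683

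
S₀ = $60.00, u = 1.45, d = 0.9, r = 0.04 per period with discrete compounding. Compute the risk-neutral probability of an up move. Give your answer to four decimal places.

p = 0.2545

Risk-neutral probability p = (1 + 0.04 − 0.9)/(1.45 − 0.9) = 0.1400/0.5500 = 0.2545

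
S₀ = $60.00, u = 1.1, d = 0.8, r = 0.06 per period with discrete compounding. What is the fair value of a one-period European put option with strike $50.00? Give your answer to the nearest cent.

Risk-neutral probability p = (1 + 0.06 − 0.8)/(1.1 − 0.8) = 0.2600/0.3000 = 0.8667
Terminal stock prices: S_u = 66, S_d = 48
Terminal payoffs (K − S): max(-16, 0) = 0, max(2, 0) = 2
Node 0 (S = 60): V_0 = 1/1.06·[0.8667·0.0000 + 0.1333·2.0000] = 0.2516

$0.25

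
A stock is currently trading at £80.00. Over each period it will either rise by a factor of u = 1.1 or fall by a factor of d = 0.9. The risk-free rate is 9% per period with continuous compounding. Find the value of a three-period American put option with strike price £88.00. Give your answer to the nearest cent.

Risk-neutral probability p = (e^0.09 − 0.9)/(1.1 − 0.9) = 0.1942/0.2000 = 0.9709
Terminal stock prices: S_uuu = 106.5, S_uud = 87.12, S_udd = 71.28, S_ddd = 58.32
Terminal payoffs (K − S): max(-18.48, 0) = 0, max(0.88, 0) = 0.88, max(16.72, 0) = 16.72, max(29.68, 0) = 29.68
Node uu (S = 96.8): continuation = e^(−0.09)·[0.9709·0.0000 + 0.0291·0.8800] = 0.0234; exercise value = 0.0000 ≤ continuation, so V_uu = 0.0234
Node ud (S = 79.2): continuation = e^(−0.09)·[0.9709·0.8800 + 0.0291·16.7200] = 1.2259; exercise value = 8.8000 > continuation, so V_ud = 8.8000 (exercise)
Node dd (S = 64.8): continuation = e^(−0.09)·[0.9709·16.7200 + 0.0291·29.6800] = 15.6259; exercise value = 23.2000 > continuation, so V_dd = 23.2000 (exercise)
Node u (S = 88): continuation = e^(−0.09)·[0.9709·0.0234 + 0.0291·8.8000] = 0.2551; exercise value = 0.0000 ≤ continuation, so V_u = 0.2551
Node d (S = 72): continuation = e^(−0.09)·[0.9709·8.8000 + 0.0291·23.2000] = 8.4259; exercise value = 16.0000 > continuation, so V_d = 16.0000 (exercise)
Node 0 (S = 80): continuation = e^(−0.09)·[0.9709·0.2551 + 0.0291·16.0000] = 0.6523; exercise value = 8.0000 > continuation, so V_0 = 8.0000 (exercise)

£8.00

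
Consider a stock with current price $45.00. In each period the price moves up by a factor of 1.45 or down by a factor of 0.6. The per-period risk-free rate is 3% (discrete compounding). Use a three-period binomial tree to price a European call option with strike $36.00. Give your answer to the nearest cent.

$19.20

Risk-neutral probability p = (1 + 0.03 − 0.6)/(1.45 − 0.6) = 0.4300/0.8500 = 0.5059
Terminal stock prices: S_uuu = 137.2, S_uud = 56.77, S_udd = 23.49, S_ddd = 9.72
Terminal payoffs (S − K): max(101.2, 0) = 101.2, max(20.77, 0) = 20.77, max(-12.51, 0) = 0, max(-26.28, 0) = 0
Node uu (S = 94.61): V_uu = 1/1.03·[0.5059·101.1881 + 0.4941·20.7675] = 59.6610
Node ud (S = 39.15): V_ud = 1/1.03·[0.5059·20.7675 + 0.4941·0.0000] = 10.1999
Node dd (S = 16.2): V_dd = 1/1.03·[0.5059·0.0000 + 0.4941·0.0000] = 0.0000
Node u (S = 65.25): V_u = 1/1.03·[0.5059·59.6610 + 0.4941·10.1999] = 34.1956
Node d (S = 27): V_d = 1/1.03·[0.5059·10.1999 + 0.4941·0.0000] = 5.0097
Node 0 (S = 45): V_0 = 1/1.03·[0.5059·34.1956 + 0.4941·5.0097] = 19.1983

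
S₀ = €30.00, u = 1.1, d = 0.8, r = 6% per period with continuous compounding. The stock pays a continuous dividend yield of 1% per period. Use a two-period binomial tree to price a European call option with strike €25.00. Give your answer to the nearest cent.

€7.37

Per-period risk-free factor R = e^0.06 = 1.0618; dividend-adjusted growth = e^(0.06−0.01) = 1.0513.
Risk-neutral probability p = (1.0513 − 0.8)/(1.1 − 0.8) = 0.2513/0.3000 = 0.8376
Terminal stock prices: S_uu = 36.3, S_ud = 26.4, S_dd = 19.2
Terminal payoffs (S − K): max(11.3, 0) = 11.3, max(1.4, 0) = 1.4, max(-5.8, 0) = 0
Node u (S = 33): V_u = e^(−0.06)·[0.8376·11.3000 + 0.1624·1.4000] = 9.1275
Node d (S = 24): V_d = e^(−0.06)·[0.8376·1.4000 + 0.1624·0.0000] = 1.1043
Node 0 (S = 30): V_0 = e^(−0.06)·[0.8376·9.1275 + 0.1624·1.1043] = 7.3687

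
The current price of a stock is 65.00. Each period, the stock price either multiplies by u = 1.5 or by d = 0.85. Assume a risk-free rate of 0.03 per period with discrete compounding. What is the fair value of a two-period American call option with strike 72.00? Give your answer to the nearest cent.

9.47

Risk-neutral probability p = (1 + 0.03 − 0.85)/(1.5 − 0.85) = 0.1800/0.6500 = 0.2769
Terminal stock prices: S_uu = 146.2, S_ud = 82.88, S_dd = 46.96
Terminal payoffs (S − K): max(74.25, 0) = 74.25, max(10.88, 0) = 10.88, max(-25.04, 0) = 0
Node u (S = 97.5): continuation = 1/1.03·[0.2769·74.2500 + 0.7231·10.8750] = 27.5971; exercise value = 25.5000 ≤ continuation, so V_u = 27.5971
Node d (S = 55.25): continuation = 1/1.03·[0.2769·10.8750 + 0.7231·0.0000] = 2.9238; exercise value = 0.0000 ≤ continuation, so V_d = 2.9238
Node 0 (S = 65): continuation = 1/1.03·[0.2769·27.5971 + 0.7231·2.9238] = 9.4723; exercise value = 0.0000 ≤ continuation, so V_0 = 9.4723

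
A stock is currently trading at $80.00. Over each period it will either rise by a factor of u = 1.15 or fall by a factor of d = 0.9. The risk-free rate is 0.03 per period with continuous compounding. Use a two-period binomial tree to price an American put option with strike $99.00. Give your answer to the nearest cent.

$19.00

Risk-neutral probability p = (e^0.03 − 0.9)/(1.15 − 0.9) = 0.1305/0.2500 = 0.5218
Terminal stock prices: S_uu = 105.8, S_ud = 82.8, S_dd = 64.8
Terminal payoffs (K − S): max(-6.8, 0) = 0, max(16.2, 0) = 16.2, max(34.2, 0) = 34.2
Node u (S = 92): continuation = e^(−0.03)·[0.5218·0.0000 + 0.4782·16.2000] = 7.5176; exercise value = 7.0000 ≤ continuation, so V_u = 7.5176
Node d (S = 72): continuation = e^(−0.03)·[0.5218·16.2000 + 0.4782·34.2000] = 24.0741; exercise value = 27.0000 > continuation, so V_d = 27.0000 (exercise)
Node 0 (S = 80): continuation = e^(−0.03)·[0.5218·7.5176 + 0.4782·27.0000] = 16.3362; exercise value = 19.0000 > continuation, so V_0 = 19.0000 (exercise)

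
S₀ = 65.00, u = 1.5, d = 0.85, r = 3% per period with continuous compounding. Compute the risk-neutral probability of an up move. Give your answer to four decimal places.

Risk-neutral probability p = (e^0.03 − 0.85)/(1.5 − 0.85) = 0.1805/0.6500 = 0.2776

p = 0.2776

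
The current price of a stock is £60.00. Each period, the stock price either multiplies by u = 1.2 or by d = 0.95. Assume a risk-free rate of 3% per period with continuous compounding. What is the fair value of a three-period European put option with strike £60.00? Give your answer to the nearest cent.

£2.44

Risk-neutral probability p = (e^0.03 − 0.95)/(1.2 − 0.95) = 0.0805/0.2500 = 0.3218
Terminal stock prices: S_uuu = 103.7, S_uud = 82.08, S_udd = 64.98, S_ddd = 51.44
Terminal payoffs (K − S): max(-43.68, 0) = 0, max(-22.08, 0) = 0, max(-4.98, 0) = 0, max(8.558, 0) = 8.558
Node uu (S = 86.4): V_uu = e^(−0.03)·[0.3218·0.0000 + 0.6782·0.0000] = 0.0000
Node ud (S = 68.4): V_ud = e^(−0.03)·[0.3218·0.0000 + 0.6782·0.0000] = 0.0000
Node dd (S = 54.15): V_dd = e^(−0.03)·[0.3218·0.0000 + 0.6782·8.5575] = 5.6320
Node u (S = 72): V_u = e^(−0.03)·[0.3218·0.0000 + 0.6782·0.0000] = 0.0000
Node d (S = 57): V_d = e^(−0.03)·[0.3218·0.0000 + 0.6782·5.6320] = 3.7067
Node 0 (S = 60): V_0 = e^(−0.03)·[0.3218·0.0000 + 0.6782·3.7067] = 2.4395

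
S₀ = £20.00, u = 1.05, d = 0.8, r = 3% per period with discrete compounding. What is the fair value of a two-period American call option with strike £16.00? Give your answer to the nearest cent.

Risk-neutral probability p = (1 + 0.03 − 0.8)/(1.05 − 0.8) = 0.2300/0.2500 = 0.9200
Terminal stock prices: S_uu = 22.05, S_ud = 16.8, S_dd = 12.8
Terminal payoffs (S − K): max(6.05, 0) = 6.05, max(0.8, 0) = 0.8, max(-3.2, 0) = 0
Node u (S = 21): continuation = 1/1.03·[0.9200·6.0500 + 0.0800·0.8000] = 5.4660; exercise value = 5.0000 ≤ continuation, so V_u = 5.4660
Node d (S = 16): continuation = 1/1.03·[0.9200·0.8000 + 0.0800·0.0000] = 0.7146; exercise value = 0.0000 ≤ continuation, so V_d = 0.7146
Node 0 (S = 20): continuation = 1/1.03·[0.9200·5.4660 + 0.0800·0.7146] = 4.9378; exercise value = 4.0000 ≤ continuation, so V_0 = 4.9378

£4.94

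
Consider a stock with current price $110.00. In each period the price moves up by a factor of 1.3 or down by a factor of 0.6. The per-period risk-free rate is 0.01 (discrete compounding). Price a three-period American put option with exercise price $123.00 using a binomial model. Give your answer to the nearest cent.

$33.81

Risk-neutral probability p = (1 + 0.01 − 0.6)/(1.3 − 0.6) = 0.4100/0.7000 = 0.5857
Terminal stock prices: S_uuu = 241.7, S_uud = 111.5, S_udd = 51.48, S_ddd = 23.76
Terminal payoffs (K − S): max(-118.7, 0) = 0, max(11.46, 0) = 11.46, max(71.52, 0) = 71.52, max(99.24, 0) = 99.24
Node uu (S = 185.9): continuation = 1/1.01·[0.5857·0.0000 + 0.4143·11.4600] = 4.7007; exercise value = 0.0000 ≤ continuation, so V_uu = 4.7007
Node ud (S = 85.8): continuation = 1/1.01·[0.5857·11.4600 + 0.4143·71.5200] = 35.9822; exercise value = 37.2000 > continuation, so V_ud = 37.2000 (exercise)
Node dd (S = 39.6): continuation = 1/1.01·[0.5857·71.5200 + 0.4143·99.2400] = 82.1822; exercise value = 83.4000 > continuation, so V_dd = 83.4000 (exercise)
Node u (S = 143): continuation = 1/1.01·[0.5857·4.7007 + 0.4143·37.2000] = 17.9849; exercise value = 0.0000 ≤ continuation, so V_u = 17.9849
Node d (S = 66): continuation = 1/1.01·[0.5857·37.2000 + 0.4143·83.4000] = 55.7822; exercise value = 57.0000 > continuation, so V_d = 57.0000 (exercise)
Node 0 (S = 110): continuation = 1/1.01·[0.5857·17.9849 + 0.4143·57.0000] = 33.8102; exercise value = 13.0000 ≤ continuation, so V_0 = 33.8102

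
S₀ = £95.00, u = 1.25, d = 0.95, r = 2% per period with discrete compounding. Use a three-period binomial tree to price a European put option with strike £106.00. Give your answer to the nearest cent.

Risk-neutral probability p = (1 + 0.02 − 0.95)/(1.25 − 0.95) = 0.0700/0.3000 = 0.2333
Terminal stock prices: S_uuu = 185.5, S_uud = 141, S_udd = 107.2, S_ddd = 81.45
Terminal payoffs (K − S): max(-79.55, 0) = 0, max(-35.02, 0) = 0, max(-1.172, 0) = 0, max(24.55, 0) = 24.55
Node uu (S = 148.4): V_uu = 1/1.02·[0.2333·0.0000 + 0.7667·0.0000] = 0.0000
Node ud (S = 112.8): V_ud = 1/1.02·[0.2333·0.0000 + 0.7667·0.0000] = 0.0000
Node dd (S = 85.74): V_dd = 1/1.02·[0.2333·0.0000 + 0.7667·24.5494] = 18.4521
Node u (S = 118.8): V_u = 1/1.02·[0.2333·0.0000 + 0.7667·0.0000] = 0.0000
Node d (S = 90.25): V_d = 1/1.02·[0.2333·0.0000 + 0.7667·18.4521] = 13.8693
Node 0 (S = 95): V_0 = 1/1.02·[0.2333·0.0000 + 0.7667·13.8693] = 10.4246

£10.42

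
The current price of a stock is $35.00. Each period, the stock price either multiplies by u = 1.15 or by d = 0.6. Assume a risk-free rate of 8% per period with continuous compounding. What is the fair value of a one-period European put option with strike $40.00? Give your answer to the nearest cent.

$2.13

Risk-neutral probability p = (e^0.08 − 0.6)/(1.15 − 0.6) = 0.4833/0.5500 = 0.8787
Terminal stock prices: S_u = 40.25, S_d = 21
Terminal payoffs (K − S): max(-0.25, 0) = 0, max(19, 0) = 19
Node 0 (S = 35): V_0 = e^(−0.08)·[0.8787·0.0000 + 0.1213·19.0000] = 2.1274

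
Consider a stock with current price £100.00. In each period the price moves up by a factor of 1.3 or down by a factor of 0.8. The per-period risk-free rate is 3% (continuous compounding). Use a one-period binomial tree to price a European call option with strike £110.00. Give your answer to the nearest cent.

£8.95

Risk-neutral probability p = (e^0.03 − 0.8)/(1.3 − 0.8) = 0.2305/0.5000 = 0.4609
Terminal stock prices: S_u = 130, S_d = 80
Terminal payoffs (S − K): max(20, 0) = 20, max(-30, 0) = 0
Node 0 (S = 100): V_0 = e^(−0.03)·[0.4609·20.0000 + 0.5391·0.0000] = 8.9457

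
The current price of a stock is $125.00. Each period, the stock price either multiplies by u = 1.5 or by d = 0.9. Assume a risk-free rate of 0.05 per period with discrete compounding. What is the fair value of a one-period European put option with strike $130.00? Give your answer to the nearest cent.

$12.50

Risk-neutral probability p = (1 + 0.05 − 0.9)/(1.5 − 0.9) = 0.1500/0.6000 = 0.2500
Terminal stock prices: S_u = 187.5, S_d = 112.5
Terminal payoffs (K − S): max(-57.5, 0) = 0, max(17.5, 0) = 17.5
Node 0 (S = 125): V_0 = 1/1.05·[0.2500·0.0000 + 0.7500·17.5000] = 12.5000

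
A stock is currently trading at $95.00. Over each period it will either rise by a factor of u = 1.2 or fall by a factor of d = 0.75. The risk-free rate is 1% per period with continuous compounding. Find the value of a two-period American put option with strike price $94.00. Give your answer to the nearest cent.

$11.54

Risk-neutral probability p = (e^0.01 − 0.75)/(1.2 − 0.75) = 0.2601/0.4500 = 0.5779
Terminal stock prices: S_uu = 136.8, S_ud = 85.5, S_dd = 53.44
Terminal payoffs (K − S): max(-42.8, 0) = 0, max(8.5, 0) = 8.5, max(40.56, 0) = 40.56
Node u (S = 114): continuation = e^(−0.01)·[0.5779·0.0000 + 0.4221·8.5000] = 3.5522; exercise value = 0.0000 ≤ continuation, so V_u = 3.5522
Node d (S = 71.25): continuation = e^(−0.01)·[0.5779·8.5000 + 0.4221·40.5625] = 21.8147; exercise value = 22.7500 > continuation, so V_d = 22.7500 (exercise)
Node 0 (S = 95): continuation = e^(−0.01)·[0.5779·3.5522 + 0.4221·22.7500] = 11.5398; exercise value = 0.0000 ≤ continuation, so V_0 = 11.5398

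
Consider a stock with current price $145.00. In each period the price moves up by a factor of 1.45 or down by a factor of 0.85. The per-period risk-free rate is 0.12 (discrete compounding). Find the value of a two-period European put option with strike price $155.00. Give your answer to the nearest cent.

Risk-neutral probability p = (1 + 0.12 − 0.85)/(1.45 − 0.85) = 0.2700/0.6000 = 0.4500
Terminal stock prices: S_uu = 304.9, S_ud = 178.7, S_dd = 104.8
Terminal payoffs (K − S): max(-149.9, 0) = 0, max(-23.71, 0) = 0, max(50.24, 0) = 50.24
Node u (S = 210.2): V_u = 1/1.12·[0.4500·0.0000 + 0.5500·0.0000] = 0.0000
Node d (S = 123.2): V_d = 1/1.12·[0.4500·0.0000 + 0.5500·50.2375] = 24.6702
Node 0 (S = 145): V_0 = 1/1.12·[0.4500·0.0000 + 0.5500·24.6702] = 12.1148

$12.11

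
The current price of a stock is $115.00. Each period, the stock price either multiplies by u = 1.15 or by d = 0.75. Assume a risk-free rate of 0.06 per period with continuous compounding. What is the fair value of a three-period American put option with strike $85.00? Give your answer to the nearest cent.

$1.55

Risk-neutral probability p = (e^0.06 − 0.75)/(1.15 − 0.75) = 0.3118/0.4000 = 0.7796
Terminal stock prices: S_uuu = 174.9, S_uud = 114.1, S_udd = 74.39, S_ddd = 48.52
Terminal payoffs (K − S): max(-89.9, 0) = 0, max(-29.07, 0) = 0, max(10.61, 0) = 10.61, max(36.48, 0) = 36.48
Node uu (S = 152.1): continuation = e^(−0.06)·[0.7796·0.0000 + 0.2204·0.0000] = 0.0000; exercise value = 0.0000 ≤ continuation, so V_uu = 0.0000
Node ud (S = 99.19): continuation = e^(−0.06)·[0.7796·0.0000 + 0.2204·10.6094] = 2.2022; exercise value = 0.0000 ≤ continuation, so V_ud = 2.2022
Node dd (S = 64.69): continuation = e^(−0.06)·[0.7796·10.6094 + 0.2204·36.4844] = 15.3625; exercise value = 20.3125 > continuation, so V_dd = 20.3125 (exercise)
Node u (S = 132.2): continuation = e^(−0.06)·[0.7796·0.0000 + 0.2204·2.2022] = 0.4571; exercise value = 0.0000 ≤ continuation, so V_u = 0.4571
Node d (S = 86.25): continuation = e^(−0.06)·[0.7796·2.2022 + 0.2204·20.3125] = 5.8332; exercise value = 0.0000 ≤ continuation, so V_d = 5.8332
Node 0 (S = 115): continuation = e^(−0.06)·[0.7796·0.4571 + 0.2204·5.8332] = 1.5464; exercise value = 0.0000 ≤ continuation, so V_0 = 1.5464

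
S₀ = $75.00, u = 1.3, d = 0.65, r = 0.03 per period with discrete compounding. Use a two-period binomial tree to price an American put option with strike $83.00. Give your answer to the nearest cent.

Risk-neutral probability p = (1 + 0.03 − 0.65)/(1.3 − 0.65) = 0.3800/0.6500 = 0.5846
Terminal stock prices: S_uu = 126.8, S_ud = 63.38, S_dd = 31.69
Terminal payoffs (K − S): max(-43.75, 0) = 0, max(19.62, 0) = 19.62, max(51.31, 0) = 51.31
Node u (S = 97.5): continuation = 1/1.03·[0.5846·0.0000 + 0.4154·19.6250] = 7.9145; exercise value = 0.0000 ≤ continuation, so V_u = 7.9145
Node d (S = 48.75): continuation = 1/1.03·[0.5846·19.6250 + 0.4154·51.3125] = 31.8325; exercise value = 34.2500 > continuation, so V_d = 34.2500 (exercise)
Node 0 (S = 75): continuation = 1/1.03·[0.5846·7.9145 + 0.4154·34.2500] = 18.3047; exercise value = 8.0000 ≤ continuation, so V_0 = 18.3047

$18.30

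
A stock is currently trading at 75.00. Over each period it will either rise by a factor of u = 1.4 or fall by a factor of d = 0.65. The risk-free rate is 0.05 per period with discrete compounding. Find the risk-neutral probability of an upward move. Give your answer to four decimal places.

p = 0.5333

Risk-neutral probability p = (1 + 0.05 − 0.65)/(1.4 − 0.65) = 0.4000/0.7500 = 0.5333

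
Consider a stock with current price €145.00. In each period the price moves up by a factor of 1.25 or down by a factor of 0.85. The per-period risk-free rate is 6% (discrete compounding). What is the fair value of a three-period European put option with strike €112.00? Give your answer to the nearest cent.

Risk-neutral probability p = (1 + 0.06 − 0.85)/(1.25 − 0.85) = 0.2100/0.4000 = 0.5250
Terminal stock prices: S_uuu = 283.2, S_uud = 192.6, S_udd = 131, S_ddd = 89.05
Terminal payoffs (K − S): max(-171.2, 0) = 0, max(-80.58, 0) = 0, max(-18.95, 0) = 0, max(22.95, 0) = 22.95
Node uu (S = 226.6): V_uu = 1/1.06·[0.5250·0.0000 + 0.4750·0.0000] = 0.0000
Node ud (S = 154.1): V_ud = 1/1.06·[0.5250·0.0000 + 0.4750·0.0000] = 0.0000
Node dd (S = 104.8): V_dd = 1/1.06·[0.5250·0.0000 + 0.4750·22.9519] = 10.2850
Node u (S = 181.2): V_u = 1/1.06·[0.5250·0.0000 + 0.4750·0.0000] = 0.0000
Node d (S = 123.2): V_d = 1/1.06·[0.5250·0.0000 + 0.4750·10.2850] = 4.6089
Node 0 (S = 145): V_0 = 1/1.06·[0.5250·0.0000 + 0.4750·4.6089] = 2.0653

€2.07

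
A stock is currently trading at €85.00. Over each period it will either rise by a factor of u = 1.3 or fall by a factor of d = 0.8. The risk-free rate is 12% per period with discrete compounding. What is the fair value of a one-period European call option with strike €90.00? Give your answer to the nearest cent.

€11.71

Risk-neutral probability p = (1 + 0.12 − 0.8)/(1.3 − 0.8) = 0.3200/0.5000 = 0.6400
Terminal stock prices: S_u = 110.5, S_d = 68
Terminal payoffs (S − K): max(20.5, 0) = 20.5, max(-22, 0) = 0
Node 0 (S = 85): V_0 = 1/1.12·[0.6400·20.5000 + 0.3600·0.0000] = 11.7143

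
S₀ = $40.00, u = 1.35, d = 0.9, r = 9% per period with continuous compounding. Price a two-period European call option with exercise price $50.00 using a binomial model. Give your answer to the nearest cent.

Risk-neutral probability p = (e^0.09 − 0.9)/(1.35 − 0.9) = 0.1942/0.4500 = 0.4315
Terminal stock prices: S_uu = 72.9, S_ud = 48.6, S_dd = 32.4
Terminal payoffs (S − K): max(22.9, 0) = 22.9, max(-1.4, 0) = 0, max(-17.6, 0) = 0
Node u (S = 54): V_u = e^(−0.09)·[0.4315·22.9000 + 0.5685·0.0000] = 9.0308
Node d (S = 36): V_d = e^(−0.09)·[0.4315·0.0000 + 0.5685·0.0000] = 0.0000
Node 0 (S = 40): V_0 = e^(−0.09)·[0.4315·9.0308 + 0.5685·0.0000] = 3.5614

$3.56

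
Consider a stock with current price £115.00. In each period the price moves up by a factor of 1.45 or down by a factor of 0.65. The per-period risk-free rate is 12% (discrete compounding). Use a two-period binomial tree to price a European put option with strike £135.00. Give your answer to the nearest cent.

£22.00

Risk-neutral probability p = (1 + 0.12 − 0.65)/(1.45 − 0.65) = 0.4700/0.8000 = 0.5875
Terminal stock prices: S_uu = 241.8, S_ud = 108.4, S_dd = 48.59
Terminal payoffs (K − S): max(-106.8, 0) = 0, max(26.61, 0) = 26.61, max(86.41, 0) = 86.41
Node u (S = 166.8): V_u = 1/1.12·[0.5875·0.0000 + 0.4125·26.6125] = 9.8015
Node d (S = 74.75): V_d = 1/1.12·[0.5875·26.6125 + 0.4125·86.4125] = 45.7857
Node 0 (S = 115): V_0 = 1/1.12·[0.5875·9.8015 + 0.4125·45.7857] = 22.0044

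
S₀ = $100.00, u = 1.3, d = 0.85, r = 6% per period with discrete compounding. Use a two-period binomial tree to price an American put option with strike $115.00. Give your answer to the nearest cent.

$16.09

Risk-neutral probability p = (1 + 0.06 − 0.85)/(1.3 − 0.85) = 0.2100/0.4500 = 0.4667
Terminal stock prices: S_uu = 169, S_ud = 110.5, S_dd = 72.25
Terminal payoffs (K − S): max(-54, 0) = 0, max(4.5, 0) = 4.5, max(42.75, 0) = 42.75
Node u (S = 130): continuation = 1/1.06·[0.4667·0.0000 + 0.5333·4.5000] = 2.2642; exercise value = 0.0000 ≤ continuation, so V_u = 2.2642
Node d (S = 85): continuation = 1/1.06·[0.4667·4.5000 + 0.5333·42.7500] = 23.4906; exercise value = 30.0000 > continuation, so V_d = 30.0000 (exercise)
Node 0 (S = 100): continuation = 1/1.06·[0.4667·2.2642 + 0.5333·30.0000] = 16.0911; exercise value = 15.0000 ≤ continuation, so V_0 = 16.0911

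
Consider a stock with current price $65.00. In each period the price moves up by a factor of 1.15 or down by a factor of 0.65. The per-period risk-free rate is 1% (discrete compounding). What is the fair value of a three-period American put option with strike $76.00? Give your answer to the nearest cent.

$17.61

Risk-neutral probability p = (1 + 0.01 − 0.65)/(1.15 − 0.65) = 0.3600/0.5000 = 0.7200
Terminal stock prices: S_uuu = 98.86, S_uud = 55.88, S_udd = 31.58, S_ddd = 17.85
Terminal payoffs (K − S): max(-22.86, 0) = 0, max(20.12, 0) = 20.12, max(44.42, 0) = 44.42, max(58.15, 0) = 58.15
Node uu (S = 85.96): continuation = 1/1.01·[0.7200·0.0000 + 0.2800·20.1244] = 5.5790; exercise value = 0.0000 ≤ continuation, so V_uu = 5.5790
Node ud (S = 48.59): continuation = 1/1.01·[0.7200·20.1244 + 0.2800·44.4181] = 26.6600; exercise value = 27.4125 > continuation, so V_ud = 27.4125 (exercise)
Node dd (S = 27.46): continuation = 1/1.01·[0.7200·44.4181 + 0.2800·58.1494] = 47.7850; exercise value = 48.5375 > continuation, so V_dd = 48.5375 (exercise)
Node u (S = 74.75): continuation = 1/1.01·[0.7200·5.5790 + 0.2800·27.4125] = 11.5766; exercise value = 1.2500 ≤ continuation, so V_u = 11.5766
Node d (S = 42.25): continuation = 1/1.01·[0.7200·27.4125 + 0.2800·48.5375] = 32.9975; exercise value = 33.7500 > continuation, so V_d = 33.7500 (exercise)
Node 0 (S = 65): continuation = 1/1.01·[0.7200·11.5766 + 0.2800·33.7500] = 17.6091; exercise value = 11.0000 ≤ continuation, so V_0 = 17.6091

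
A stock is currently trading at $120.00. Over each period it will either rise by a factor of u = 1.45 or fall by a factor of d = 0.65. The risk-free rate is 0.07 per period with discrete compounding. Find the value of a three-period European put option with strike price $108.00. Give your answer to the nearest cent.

$16.57

Risk-neutral probability p = (1 + 0.07 − 0.65)/(1.45 − 0.65) = 0.4200/0.8000 = 0.5250
Terminal stock prices: S_uuu = 365.8, S_uud = 164, S_udd = 73.52, S_ddd = 32.95
Terminal payoffs (K − S): max(-257.8, 0) = 0, max(-56, 0) = 0, max(34.48, 0) = 34.48, max(75.05, 0) = 75.05
Node uu (S = 252.3): V_uu = 1/1.07·[0.5250·0.0000 + 0.4750·0.0000] = 0.0000
Node ud (S = 113.1): V_ud = 1/1.07·[0.5250·0.0000 + 0.4750·34.4850] = 15.3088
Node dd (S = 50.7): V_dd = 1/1.07·[0.5250·34.4850 + 0.4750·75.0450] = 50.2346
Node u (S = 174): V_u = 1/1.07·[0.5250·0.0000 + 0.4750·15.3088] = 6.7959
Node d (S = 78): V_d = 1/1.07·[0.5250·15.3088 + 0.4750·50.2346] = 29.8117
Node 0 (S = 120): V_0 = 1/1.07·[0.5250·6.7959 + 0.4750·29.8117] = 16.5686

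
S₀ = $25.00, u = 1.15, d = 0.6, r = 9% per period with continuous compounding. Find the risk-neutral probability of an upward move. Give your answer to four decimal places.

Risk-neutral probability p = (e^0.09 − 0.6)/(1.15 − 0.6) = 0.4942/0.5500 = 0.8985

p = 0.8985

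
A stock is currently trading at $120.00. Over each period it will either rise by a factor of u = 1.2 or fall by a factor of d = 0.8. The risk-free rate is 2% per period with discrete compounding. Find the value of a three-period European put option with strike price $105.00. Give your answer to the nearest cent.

Risk-neutral probability p = (1 + 0.02 − 0.8)/(1.2 − 0.8) = 0.2200/0.4000 = 0.5500
Terminal stock prices: S_uuu = 207.4, S_uud = 138.2, S_udd = 92.16, S_ddd = 61.44
Terminal payoffs (K − S): max(-102.4, 0) = 0, max(-33.24, 0) = 0, max(12.84, 0) = 12.84, max(43.56, 0) = 43.56
Node uu (S = 172.8): V_uu = 1/1.02·[0.5500·0.0000 + 0.4500·0.0000] = 0.0000
Node ud (S = 115.2): V_ud = 1/1.02·[0.5500·0.0000 + 0.4500·12.8400] = 5.6647
Node dd (S = 76.8): V_dd = 1/1.02·[0.5500·12.8400 + 0.4500·43.5600] = 26.1412
Node u (S = 144): V_u = 1/1.02·[0.5500·0.0000 + 0.4500·5.6647] = 2.4991
Node d (S = 96): V_d = 1/1.02·[0.5500·5.6647 + 0.4500·26.1412] = 14.5874
Node 0 (S = 120): V_0 = 1/1.02·[0.5500·2.4991 + 0.4500·14.5874] = 7.7832

$7.78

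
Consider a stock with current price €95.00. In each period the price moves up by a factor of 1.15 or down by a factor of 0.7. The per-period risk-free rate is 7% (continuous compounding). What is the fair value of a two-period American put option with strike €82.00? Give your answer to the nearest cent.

€3.17

Risk-neutral probability p = (e^0.07 − 0.7)/(1.15 − 0.7) = 0.3725/0.4500 = 0.8278
Terminal stock prices: S_uu = 125.6, S_ud = 76.47, S_dd = 46.55
Terminal payoffs (K − S): max(-43.64, 0) = 0, max(5.525, 0) = 5.525, max(35.45, 0) = 35.45
Node u (S = 109.2): continuation = e^(−0.07)·[0.8278·0.0000 + 0.1722·5.5250] = 0.8871; exercise value = 0.0000 ≤ continuation, so V_u = 0.8871
Node d (S = 66.5): continuation = e^(−0.07)·[0.8278·5.5250 + 0.1722·35.4500] = 9.9563; exercise value = 15.5000 > continuation, so V_d = 15.5000 (exercise)
Node 0 (S = 95): continuation = e^(−0.07)·[0.8278·0.8871 + 0.1722·15.5000] = 3.1734; exercise value = 0.0000 ≤ continuation, so V_0 = 3.1734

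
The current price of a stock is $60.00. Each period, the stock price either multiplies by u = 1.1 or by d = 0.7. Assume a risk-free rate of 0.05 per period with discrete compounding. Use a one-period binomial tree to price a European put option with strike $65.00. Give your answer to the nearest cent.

Risk-neutral probability p = (1 + 0.05 − 0.7)/(1.1 − 0.7) = 0.3500/0.4000 = 0.8750
Terminal stock prices: S_u = 66, S_d = 42
Terminal payoffs (K − S): max(-1, 0) = 0, max(23, 0) = 23
Node 0 (S = 60): V_0 = 1/1.05·[0.8750·0.0000 + 0.1250·23.0000] = 2.7381

$2.74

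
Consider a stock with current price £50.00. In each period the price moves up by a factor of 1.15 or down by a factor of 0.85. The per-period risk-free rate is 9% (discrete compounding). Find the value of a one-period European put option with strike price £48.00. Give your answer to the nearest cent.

Risk-neutral probability p = (1 + 0.09 − 0.85)/(1.15 − 0.85) = 0.2400/0.3000 = 0.8000
Terminal stock prices: S_u = 57.5, S_d = 42.5
Terminal payoffs (K − S): max(-9.5, 0) = 0, max(5.5, 0) = 5.5
Node 0 (S = 50): V_0 = 1/1.09·[0.8000·0.0000 + 0.2000·5.5000] = 1.0092

£1.01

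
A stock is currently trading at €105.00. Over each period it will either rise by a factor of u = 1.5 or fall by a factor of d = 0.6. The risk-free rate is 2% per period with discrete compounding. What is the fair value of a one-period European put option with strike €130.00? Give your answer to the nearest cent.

Risk-neutral probability p = (1 + 0.02 − 0.6)/(1.5 − 0.6) = 0.4200/0.9000 = 0.4667
Terminal stock prices: S_u = 157.5, S_d = 63
Terminal payoffs (K − S): max(-27.5, 0) = 0, max(67, 0) = 67
Node 0 (S = 105): V_0 = 1/1.02·[0.4667·0.0000 + 0.5333·67.0000] = 35.0327

€35.03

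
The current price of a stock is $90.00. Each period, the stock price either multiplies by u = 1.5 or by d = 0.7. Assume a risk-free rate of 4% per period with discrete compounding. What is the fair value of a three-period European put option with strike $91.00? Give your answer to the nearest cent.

Risk-neutral probability p = (1 + 0.04 − 0.7)/(1.5 − 0.7) = 0.3400/0.8000 = 0.4250
Terminal stock prices: S_uuu = 303.8, S_uud = 141.8, S_udd = 66.15, S_ddd = 30.87
Terminal payoffs (K − S): max(-212.8, 0) = 0, max(-50.75, 0) = 0, max(24.85, 0) = 24.85, max(60.13, 0) = 60.13
Node uu (S = 202.5): V_uu = 1/1.04·[0.4250·0.0000 + 0.5750·0.0000] = 0.0000
Node ud (S = 94.5): V_ud = 1/1.04·[0.4250·0.0000 + 0.5750·24.8500] = 13.7392
Node dd (S = 44.1): V_dd = 1/1.04·[0.4250·24.8500 + 0.5750·60.1300] = 43.4000
Node u (S = 135): V_u = 1/1.04·[0.4250·0.0000 + 0.5750·13.7392] = 7.5962
Node d (S = 63): V_d = 1/1.04·[0.4250·13.7392 + 0.5750·43.4000] = 29.6098
Node 0 (S = 90): V_0 = 1/1.04·[0.4250·7.5962 + 0.5750·29.6098] = 19.4750

$19.47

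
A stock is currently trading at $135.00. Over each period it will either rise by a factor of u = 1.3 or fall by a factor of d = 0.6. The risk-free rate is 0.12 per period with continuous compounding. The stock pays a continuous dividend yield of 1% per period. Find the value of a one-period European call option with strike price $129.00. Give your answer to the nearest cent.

Per-period risk-free factor R = e^0.12 = 1.1275; dividend-adjusted growth = e^(0.12−0.01) = 1.1163.
Risk-neutral probability p = (1.1163 − 0.6)/(1.3 − 0.6) = 0.5163/0.7000 = 0.7375
Terminal stock prices: S_u = 175.5, S_d = 81
Terminal payoffs (S − K): max(46.5, 0) = 46.5, max(-48, 0) = 0
Node 0 (S = 135): V_0 = e^(−0.12)·[0.7375·46.5000 + 0.2625·0.0000] = 30.4175

$30.42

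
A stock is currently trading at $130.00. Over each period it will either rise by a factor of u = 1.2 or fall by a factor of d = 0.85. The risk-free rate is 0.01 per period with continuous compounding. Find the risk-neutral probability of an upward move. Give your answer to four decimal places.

p = 0.4573

Risk-neutral probability p = (e^0.01 − 0.85)/(1.2 − 0.85) = 0.1601/0.3500 = 0.4573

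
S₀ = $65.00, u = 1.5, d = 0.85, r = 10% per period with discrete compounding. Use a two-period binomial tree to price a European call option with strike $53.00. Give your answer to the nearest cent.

Risk-neutral probability p = (1 + 0.1 − 0.85)/(1.5 − 0.85) = 0.2500/0.6500 = 0.3846
Terminal stock prices: S_uu = 146.2, S_ud = 82.88, S_dd = 46.96
Terminal payoffs (S − K): max(93.25, 0) = 93.25, max(29.88, 0) = 29.88, max(-6.038, 0) = 0
Node u (S = 97.5): V_u = 1/1.1·[0.3846·93.2500 + 0.6154·29.8750] = 49.3182
Node d (S = 55.25): V_d = 1/1.1·[0.3846·29.8750 + 0.6154·0.0000] = 10.4458
Node 0 (S = 65): V_0 = 1/1.1·[0.3846·49.3182 + 0.6154·10.4458] = 23.0879

$23.09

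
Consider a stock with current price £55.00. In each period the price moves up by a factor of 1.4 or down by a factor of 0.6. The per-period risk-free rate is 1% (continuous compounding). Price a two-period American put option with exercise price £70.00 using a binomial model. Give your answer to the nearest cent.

£23.68

Risk-neutral probability p = (e^0.01 − 0.6)/(1.4 − 0.6) = 0.4101/0.8000 = 0.5126
Terminal stock prices: S_uu = 107.8, S_ud = 46.2, S_dd = 19.8
Terminal payoffs (K − S): max(-37.8, 0) = 0, max(23.8, 0) = 23.8, max(50.2, 0) = 50.2
Node u (S = 77): continuation = e^(−0.01)·[0.5126·0.0000 + 0.4874·23.8000] = 11.4856; exercise value = 0.0000 ≤ continuation, so V_u = 11.4856
Node d (S = 33): continuation = e^(−0.01)·[0.5126·23.8000 + 0.4874·50.2000] = 36.3035; exercise value = 37.0000 > continuation, so V_d = 37.0000 (exercise)
Node 0 (S = 55): continuation = e^(−0.01)·[0.5126·11.4856 + 0.4874·37.0000] = 23.6842; exercise value = 15.0000 ≤ continuation, so V_0 = 23.6842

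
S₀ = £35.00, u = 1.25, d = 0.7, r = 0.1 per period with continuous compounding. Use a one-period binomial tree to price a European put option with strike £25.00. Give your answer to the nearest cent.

£0.12

Risk-neutral probability p = (e^0.1 − 0.7)/(1.25 − 0.7) = 0.4052/0.5500 = 0.7367
Terminal stock prices: S_u = 43.75, S_d = 24.5
Terminal payoffs (K − S): max(-18.75, 0) = 0, max(0.5, 0) = 0.5
Node 0 (S = 35): V_0 = e^(−0.1)·[0.7367·0.0000 + 0.2633·0.5000] = 0.1191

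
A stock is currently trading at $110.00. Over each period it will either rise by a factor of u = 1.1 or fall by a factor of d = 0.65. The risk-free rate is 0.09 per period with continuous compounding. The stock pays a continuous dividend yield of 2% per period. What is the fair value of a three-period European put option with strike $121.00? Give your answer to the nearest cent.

Per-period risk-free factor R = e^0.09 = 1.0942; dividend-adjusted growth = e^(0.09−0.02) = 1.0725.
Risk-neutral probability p = (1.0725 − 0.65)/(1.1 − 0.65) = 0.4225/0.4500 = 0.9389
Terminal stock prices: S_uuu = 146.4, S_uud = 86.52, S_udd = 51.12, S_ddd = 30.21
Terminal payoffs (K − S): max(-25.41, 0) = 0, max(34.48, 0) = 34.48, max(69.88, 0) = 69.88, max(90.79, 0) = 90.79
Node uu (S = 133.1): V_uu = e^(−0.09)·[0.9389·0.0000 + 0.0611·34.4850] = 1.9255
Node ud (S = 78.65): V_ud = e^(−0.09)·[0.9389·34.4850 + 0.0611·69.8775] = 33.4930
Node dd (S = 46.48): V_dd = e^(−0.09)·[0.9389·69.8775 + 0.0611·90.7912] = 65.0309
Node u (S = 121): V_u = e^(−0.09)·[0.9389·1.9255 + 0.0611·33.4930] = 3.5223
Node d (S = 71.5): V_d = e^(−0.09)·[0.9389·33.4930 + 0.0611·65.0309] = 32.3713
Node 0 (S = 110): V_0 = e^(−0.09)·[0.9389·3.5223 + 0.0611·32.3713] = 4.8299

$4.83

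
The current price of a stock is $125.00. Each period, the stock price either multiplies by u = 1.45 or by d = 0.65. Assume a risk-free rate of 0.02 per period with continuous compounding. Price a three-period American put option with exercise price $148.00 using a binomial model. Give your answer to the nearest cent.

Risk-neutral probability p = (e^0.02 − 0.65)/(1.45 − 0.65) = 0.3702/0.8000 = 0.4628
Terminal stock prices: S_uuu = 381.1, S_uud = 170.8, S_udd = 76.58, S_ddd = 34.33
Terminal payoffs (K − S): max(-233.1, 0) = 0, max(-22.83, 0) = 0, max(71.42, 0) = 71.42, max(113.7, 0) = 113.7
Node uu (S = 262.8): continuation = e^(−0.02)·[0.4628·0.0000 + 0.5372·0.0000] = 0.0000; exercise value = 0.0000 ≤ continuation, so V_uu = 0.0000
Node ud (S = 117.8): continuation = e^(−0.02)·[0.4628·0.0000 + 0.5372·71.4219] = 37.6115; exercise value = 30.1875 ≤ continuation, so V_ud = 37.6115
Node dd (S = 52.81): continuation = e^(−0.02)·[0.4628·71.4219 + 0.5372·113.6719] = 92.2569; exercise value = 95.1875 > continuation, so V_dd = 95.1875 (exercise)
Node u (S = 181.2): continuation = e^(−0.02)·[0.4628·0.0000 + 0.5372·37.6115] = 19.8066; exercise value = 0.0000 ≤ continuation, so V_u = 19.8066
Node d (S = 81.25): continuation = e^(−0.02)·[0.4628·37.6115 + 0.5372·95.1875] = 67.1868; exercise value = 66.7500 ≤ continuation, so V_d = 67.1868
Node 0 (S = 125): continuation = e^(−0.02)·[0.4628·19.8066 + 0.5372·67.1868] = 44.3653; exercise value = 23.0000 ≤ continuation, so V_0 = 44.3653

$44.37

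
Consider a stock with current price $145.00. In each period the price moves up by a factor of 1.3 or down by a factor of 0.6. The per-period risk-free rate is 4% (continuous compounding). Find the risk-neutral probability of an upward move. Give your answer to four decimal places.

p = 0.6297

Risk-neutral probability p = (e^0.04 − 0.6)/(1.3 − 0.6) = 0.4408/0.7000 = 0.6297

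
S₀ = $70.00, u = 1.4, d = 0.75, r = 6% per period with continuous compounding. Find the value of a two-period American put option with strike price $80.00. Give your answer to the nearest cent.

Risk-neutral probability p = (e^0.06 − 0.75)/(1.4 − 0.75) = 0.3118/0.6500 = 0.4797
Terminal stock prices: S_uu = 137.2, S_ud = 73.5, S_dd = 39.38
Terminal payoffs (K − S): max(-57.2, 0) = 0, max(6.5, 0) = 6.5, max(40.62, 0) = 40.62
Node u (S = 98): continuation = e^(−0.06)·[0.4797·0.0000 + 0.5203·6.5000] = 3.1847; exercise value = 0.0000 ≤ continuation, so V_u = 3.1847
Node d (S = 52.5): continuation = e^(−0.06)·[0.4797·6.5000 + 0.5203·40.6250] = 22.8412; exercise value = 27.5000 > continuation, so V_d = 27.5000 (exercise)
Node 0 (S = 70): continuation = e^(−0.06)·[0.4797·3.1847 + 0.5203·27.5000] = 14.9126; exercise value = 10.0000 ≤ continuation, so V_0 = 14.9126

$14.91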